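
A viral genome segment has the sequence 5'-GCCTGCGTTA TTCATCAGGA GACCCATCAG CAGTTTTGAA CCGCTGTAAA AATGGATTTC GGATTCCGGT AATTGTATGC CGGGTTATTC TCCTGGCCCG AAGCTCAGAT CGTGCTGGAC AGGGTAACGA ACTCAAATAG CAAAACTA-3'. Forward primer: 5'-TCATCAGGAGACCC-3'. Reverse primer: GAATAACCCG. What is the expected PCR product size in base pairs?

Forward primer TCATCAGGAGACCC is found on the top strand at positions 12–25.
Reverse complement of the reverse primer: CGGGTTATTC. This occurs on the top strand at positions 81–90.
The product runs from position 12 to position 90, so its length is 90 − 12 + 1 = 79 bp.

79 bp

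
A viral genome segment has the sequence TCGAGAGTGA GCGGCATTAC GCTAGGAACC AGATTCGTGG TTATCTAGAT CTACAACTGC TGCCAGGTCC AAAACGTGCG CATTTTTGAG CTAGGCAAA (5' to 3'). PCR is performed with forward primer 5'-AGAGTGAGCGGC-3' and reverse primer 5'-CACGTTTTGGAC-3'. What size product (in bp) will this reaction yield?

75 bp

Scanning the template, AGAGTGAGCGGC occurs at positions 4–15; this primer anneals to the bottom strand there with its 3' end pointing downstream.
Taking the reverse complement of CACGTTTTGGAC gives GTCCAAAACGTG, found at positions 67–78 on the template; the primer anneals here to the top strand with its 3' end pointing upstream.
Amplicon spans positions 4–78: 75 bp.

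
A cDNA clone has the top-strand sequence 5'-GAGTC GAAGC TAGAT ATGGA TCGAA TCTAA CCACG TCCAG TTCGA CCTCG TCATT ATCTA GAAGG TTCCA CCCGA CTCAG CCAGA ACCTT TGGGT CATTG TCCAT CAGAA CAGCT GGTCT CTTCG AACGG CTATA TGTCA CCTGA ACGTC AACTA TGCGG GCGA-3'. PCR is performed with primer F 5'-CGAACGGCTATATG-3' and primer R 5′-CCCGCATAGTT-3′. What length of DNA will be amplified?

38 bp

The forward primer matches the template at positions 124–137.
Taking the reverse complement of CCCGCATAGTT gives AACTATGCGGG, found at positions 151–161 on the template; the primer anneals here to the top strand with its 3' end pointing upstream.
Product length = (reverse-primer end) − (forward-primer start) + 1 = 161 − 124 + 1 = 38 bp.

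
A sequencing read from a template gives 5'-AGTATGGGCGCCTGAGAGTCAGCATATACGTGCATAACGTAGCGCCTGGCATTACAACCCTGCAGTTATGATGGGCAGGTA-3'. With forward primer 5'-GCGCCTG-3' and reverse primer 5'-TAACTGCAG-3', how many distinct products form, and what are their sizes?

The forward primer GCGCCTG matches the top strand at positions 8–14, 42–48.
The reverse primer's reverse complement is CTGCAGTTA, matching at positions 60–68.
Each forward site pairs with the reverse site to give a product ending at position 68: sizes 61, 27 bp.

Two products: 61 bp, 27 bp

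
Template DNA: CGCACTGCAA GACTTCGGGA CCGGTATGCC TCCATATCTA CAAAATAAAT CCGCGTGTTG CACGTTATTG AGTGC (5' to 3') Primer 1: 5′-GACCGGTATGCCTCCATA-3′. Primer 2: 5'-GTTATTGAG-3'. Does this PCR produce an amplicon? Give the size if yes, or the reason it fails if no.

No product — both primers anneal to the same strand and extend in the same direction.

Primer 1 (GACCGGTATGCCTCCATA) matches the top strand at positions 19–36 (3' end points downstream).
Primer 2 (GTTATTGAG) also matches the top strand directly, at positions 64–72 — its reverse complement CTCAATAAC is not present.
Both primers anneal to the bottom strand with 3' ends pointing the same way, so neither can prime synthesis back toward the other.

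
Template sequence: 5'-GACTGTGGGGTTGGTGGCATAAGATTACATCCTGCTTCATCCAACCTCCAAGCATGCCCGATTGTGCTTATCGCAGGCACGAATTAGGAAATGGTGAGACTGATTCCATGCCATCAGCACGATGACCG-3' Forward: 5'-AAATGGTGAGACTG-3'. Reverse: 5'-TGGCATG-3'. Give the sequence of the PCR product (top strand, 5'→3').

Forward primer AAATGGTGAGACTG is found on the top strand at positions 89–102.
Reverse complement of the reverse primer: CATGCCA. This occurs on the top strand at positions 107–113.
The product is the template from position 89 through 113 (25 bp).

5'-AAATGGTGAGACTGATTCCATGCCA-3'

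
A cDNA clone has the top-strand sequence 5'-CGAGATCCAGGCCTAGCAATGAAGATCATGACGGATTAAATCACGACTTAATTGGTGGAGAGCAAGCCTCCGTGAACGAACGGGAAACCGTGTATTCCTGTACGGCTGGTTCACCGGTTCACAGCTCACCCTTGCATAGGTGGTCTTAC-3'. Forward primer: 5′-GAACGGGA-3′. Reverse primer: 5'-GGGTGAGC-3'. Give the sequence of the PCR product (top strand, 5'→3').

The forward primer matches the template at positions 78–85.
Reverse complement of the reverse primer: GCTCACCC. This occurs on the top strand at positions 124–131.
The product is the template from position 78 through 131 (54 bp).

5'-GAACGGGAAACCGTGTATTCCTGTACGGCTGGTTCACCGGTTCACAGCTCACCC-3'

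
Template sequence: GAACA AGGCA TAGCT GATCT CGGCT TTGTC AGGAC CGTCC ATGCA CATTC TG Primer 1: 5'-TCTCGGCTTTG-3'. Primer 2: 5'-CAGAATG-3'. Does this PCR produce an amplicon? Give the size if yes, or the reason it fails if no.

Yes — a 35 bp product.

Primer 1 (TCTCGGCTTTG) matches the top strand at positions 18–28; it acts as a forward primer.
Primer 2's reverse complement is CATTCTG, matching the top strand at positions 46–52; it acts as a reverse primer.
The 3' ends face each other across positions 18–52, giving a 35 bp product.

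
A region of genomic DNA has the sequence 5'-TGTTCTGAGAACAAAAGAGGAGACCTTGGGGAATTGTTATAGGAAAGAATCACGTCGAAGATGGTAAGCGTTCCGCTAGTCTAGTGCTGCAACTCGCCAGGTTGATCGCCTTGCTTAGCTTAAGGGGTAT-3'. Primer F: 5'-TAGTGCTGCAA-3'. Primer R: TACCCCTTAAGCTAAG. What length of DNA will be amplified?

Scanning the template, TAGTGCTGCAA occurs at positions 82–92; this primer anneals to the bottom strand there with its 3' end pointing downstream.
Reverse complement of the reverse primer: CTTAGCTTAAGGGGTA. This occurs on the top strand at positions 114–129.
The product runs from position 82 to position 129, so its length is 129 − 82 + 1 = 48 bp.

48 bp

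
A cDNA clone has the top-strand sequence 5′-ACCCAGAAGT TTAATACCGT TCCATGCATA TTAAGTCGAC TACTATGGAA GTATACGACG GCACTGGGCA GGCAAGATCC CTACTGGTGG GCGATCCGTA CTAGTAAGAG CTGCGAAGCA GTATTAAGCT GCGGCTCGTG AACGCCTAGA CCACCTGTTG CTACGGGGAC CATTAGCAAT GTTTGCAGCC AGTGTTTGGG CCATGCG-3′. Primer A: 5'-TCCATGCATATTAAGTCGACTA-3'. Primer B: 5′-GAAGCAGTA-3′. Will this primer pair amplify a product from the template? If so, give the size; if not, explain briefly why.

Primer A (TCCATGCATATTAAGTCGACTA) matches the top strand at positions 21–42 (3' end points downstream).
Primer B (GAAGCAGTA) also matches the top strand directly, at positions 115–123 — its reverse complement TACTGCTTC is not present.
Both primers anneal to the bottom strand with 3' ends pointing the same way, so neither can prime synthesis back toward the other.

No product — both primers anneal to the same strand and extend in the same direction.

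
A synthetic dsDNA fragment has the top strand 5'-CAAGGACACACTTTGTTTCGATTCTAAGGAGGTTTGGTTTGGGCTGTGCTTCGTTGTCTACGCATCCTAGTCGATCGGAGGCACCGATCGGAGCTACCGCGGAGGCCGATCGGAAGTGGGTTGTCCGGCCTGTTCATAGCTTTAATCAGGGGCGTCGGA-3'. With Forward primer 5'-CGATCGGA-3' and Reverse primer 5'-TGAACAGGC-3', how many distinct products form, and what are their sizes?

The forward primer CGATCGGA matches the top strand at positions 72–79, 85–92, 107–114.
The reverse primer's reverse complement is GCCTGTTCA, matching at positions 128–136.
Each forward site pairs with the reverse site to give a product ending at position 136: sizes 65, 52, 30 bp.

Three products: 65 bp, 52 bp, 30 bp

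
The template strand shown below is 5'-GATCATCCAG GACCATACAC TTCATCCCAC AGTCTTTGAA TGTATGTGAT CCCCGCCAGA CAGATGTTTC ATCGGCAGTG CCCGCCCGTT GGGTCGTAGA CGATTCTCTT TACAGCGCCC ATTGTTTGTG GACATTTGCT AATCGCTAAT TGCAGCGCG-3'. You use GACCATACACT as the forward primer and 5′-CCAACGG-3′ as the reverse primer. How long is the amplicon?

The forward primer matches the template at positions 11–21.
Taking the reverse complement of CCAACGG gives CCGTTGG, found at positions 86–92 on the template; the primer anneals here to the top strand with its 3' end pointing upstream.
Product length = (reverse-primer end) − (forward-primer start) + 1 = 92 − 11 + 1 = 82 bp.

82 bp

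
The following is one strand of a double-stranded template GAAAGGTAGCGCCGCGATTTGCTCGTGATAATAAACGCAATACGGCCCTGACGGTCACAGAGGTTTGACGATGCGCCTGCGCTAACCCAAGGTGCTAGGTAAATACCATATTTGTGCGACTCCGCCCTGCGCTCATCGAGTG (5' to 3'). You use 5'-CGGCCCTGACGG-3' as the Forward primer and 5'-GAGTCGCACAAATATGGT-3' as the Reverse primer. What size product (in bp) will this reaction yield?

80 bp

The forward primer matches the template at positions 43–54.
Reverse complement of the reverse primer: ACCATATTTGTGCGACTC. This occurs on the top strand at positions 105–122.
The product runs from position 43 to position 122, so its length is 122 − 43 + 1 = 80 bp.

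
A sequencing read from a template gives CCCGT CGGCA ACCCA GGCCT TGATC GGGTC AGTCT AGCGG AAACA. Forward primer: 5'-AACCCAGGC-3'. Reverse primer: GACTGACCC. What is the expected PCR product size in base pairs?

Scanning the template, AACCCAGGC occurs at positions 10–18; this primer anneals to the bottom strand there with its 3' end pointing downstream.
The reverse primer's reverse complement is GGGTCAGTC, which matches the template at positions 26–34.
The product runs from position 10 to position 34, so its length is 34 − 10 + 1 = 25 bp.

25 bp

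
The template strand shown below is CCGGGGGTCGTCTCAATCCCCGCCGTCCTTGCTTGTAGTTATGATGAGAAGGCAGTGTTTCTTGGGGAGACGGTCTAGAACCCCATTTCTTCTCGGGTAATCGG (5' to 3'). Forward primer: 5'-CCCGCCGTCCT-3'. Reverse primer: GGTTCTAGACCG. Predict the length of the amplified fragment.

Forward primer CCCGCCGTCCT is found on the top strand at positions 19–29.
Reverse complement of the reverse primer: CGGTCTAGAACC. This occurs on the top strand at positions 71–82.
Product length = (reverse-primer end) − (forward-primer start) + 1 = 82 − 19 + 1 = 64 bp.

64 bp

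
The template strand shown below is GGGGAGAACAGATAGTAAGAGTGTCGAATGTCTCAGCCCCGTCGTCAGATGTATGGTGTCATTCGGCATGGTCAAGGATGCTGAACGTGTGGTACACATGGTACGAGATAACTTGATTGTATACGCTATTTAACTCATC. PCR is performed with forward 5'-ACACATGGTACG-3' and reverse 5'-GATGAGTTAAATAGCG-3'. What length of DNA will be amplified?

46 bp

Scanning the template, ACACATGGTACG occurs at positions 94–105; this primer anneals to the bottom strand there with its 3' end pointing downstream.
The reverse primer's reverse complement is CGCTATTTAACTCATC, which matches the template at positions 124–139.
Amplicon spans positions 94–139: 46 bp.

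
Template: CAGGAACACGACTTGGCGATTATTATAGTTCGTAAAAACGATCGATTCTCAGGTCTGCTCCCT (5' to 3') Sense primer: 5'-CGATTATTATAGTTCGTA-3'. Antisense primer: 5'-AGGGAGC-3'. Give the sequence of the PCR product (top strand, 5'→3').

5'-CGATTATTATAGTTCGTAAAAACGATCGATTCTCAGGTCTGCTCCCT-3'

The forward primer matches the template at positions 17–34.
Reverse complement of the reverse primer: GCTCCCT. This occurs on the top strand at positions 57–63.
The product is the template from position 17 through 63 (47 bp).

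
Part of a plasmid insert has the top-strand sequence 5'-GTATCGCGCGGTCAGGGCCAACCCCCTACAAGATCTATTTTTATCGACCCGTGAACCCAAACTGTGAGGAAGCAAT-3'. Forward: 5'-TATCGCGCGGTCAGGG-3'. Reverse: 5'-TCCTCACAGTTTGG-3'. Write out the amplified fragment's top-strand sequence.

5'-TATCGCGCGGTCAGGGCCAACCCCCTACAAGATCTATTTTTATCGACCCGTGAACCCAAACTGTGAGGA-3'

Forward primer TATCGCGCGGTCAGGG is found on the top strand at positions 2–17.
The reverse primer's reverse complement is CCAAACTGTGAGGA, which matches the template at positions 57–70.
The product is the template from position 2 through 70 (69 bp).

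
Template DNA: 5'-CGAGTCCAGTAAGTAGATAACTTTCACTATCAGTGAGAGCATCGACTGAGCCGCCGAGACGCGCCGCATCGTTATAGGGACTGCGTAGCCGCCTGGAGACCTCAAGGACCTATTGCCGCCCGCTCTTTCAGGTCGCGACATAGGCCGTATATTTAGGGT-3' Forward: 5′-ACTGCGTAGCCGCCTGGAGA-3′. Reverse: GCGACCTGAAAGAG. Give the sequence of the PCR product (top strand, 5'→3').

The forward primer matches the template at positions 80–99.
The reverse primer's reverse complement is CTCTTTCAGGTCGC, which matches the template at positions 123–136.
The product is the template from position 80 through 136 (57 bp).

5'-ACTGCGTAGCCGCCTGGAGACCTCAAGGACCTATTGCCGCCCGCTCTTTCAGGTCGC-3'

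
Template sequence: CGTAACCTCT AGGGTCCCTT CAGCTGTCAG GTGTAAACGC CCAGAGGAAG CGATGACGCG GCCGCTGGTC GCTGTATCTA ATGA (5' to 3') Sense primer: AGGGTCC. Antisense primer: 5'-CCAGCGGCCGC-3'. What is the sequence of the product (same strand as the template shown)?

5'-AGGGTCCCTTCAGCTGTCAGGTGTAAACGCCCAGAGGAAGCGATGACGCGGCCGCTGG-3'

Forward primer AGGGTCC is found on the top strand at positions 11–17.
Taking the reverse complement of CCAGCGGCCGC gives GCGGCCGCTGG, found at positions 58–68 on the template; the primer anneals here to the top strand with its 3' end pointing upstream.
The product is the template from position 11 through 68 (58 bp).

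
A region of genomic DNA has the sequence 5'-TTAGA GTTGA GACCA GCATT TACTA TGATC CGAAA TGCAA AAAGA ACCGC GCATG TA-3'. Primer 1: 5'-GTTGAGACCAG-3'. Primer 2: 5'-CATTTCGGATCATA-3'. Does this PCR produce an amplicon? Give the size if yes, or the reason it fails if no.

Yes — a 32 bp product.

Primer 1 (GTTGAGACCAG) matches the top strand at positions 6–16; it acts as a forward primer.
Primer 2's reverse complement is TATGATCCGAAATG, matching the top strand at positions 24–37; it acts as a reverse primer.
The 3' ends face each other across positions 6–37, giving a 32 bp product.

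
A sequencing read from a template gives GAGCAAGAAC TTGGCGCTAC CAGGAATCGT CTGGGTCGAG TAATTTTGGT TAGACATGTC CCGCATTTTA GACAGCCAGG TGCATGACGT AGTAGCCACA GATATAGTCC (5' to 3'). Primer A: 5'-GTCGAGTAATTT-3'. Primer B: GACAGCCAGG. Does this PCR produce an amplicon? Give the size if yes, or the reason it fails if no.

No product — both primers anneal to the same strand and extend in the same direction.

Primer A (GTCGAGTAATTT) matches the top strand at positions 35–46 (3' end points downstream).
Primer B (GACAGCCAGG) also matches the top strand directly, at positions 71–80 — its reverse complement CCTGGCTGTC is not present.
Both primers anneal to the bottom strand with 3' ends pointing the same way, so neither can prime synthesis back toward the other.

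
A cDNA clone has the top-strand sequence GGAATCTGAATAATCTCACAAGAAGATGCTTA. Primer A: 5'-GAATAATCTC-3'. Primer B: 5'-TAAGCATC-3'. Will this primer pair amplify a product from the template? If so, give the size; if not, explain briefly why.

Yes — a 25 bp product.

Primer A (GAATAATCTC) matches the top strand at positions 8–17; it acts as a forward primer.
Primer B's reverse complement is GATGCTTA, matching the top strand at positions 25–32; it acts as a reverse primer.
The 3' ends face each other across positions 8–32, giving a 25 bp product.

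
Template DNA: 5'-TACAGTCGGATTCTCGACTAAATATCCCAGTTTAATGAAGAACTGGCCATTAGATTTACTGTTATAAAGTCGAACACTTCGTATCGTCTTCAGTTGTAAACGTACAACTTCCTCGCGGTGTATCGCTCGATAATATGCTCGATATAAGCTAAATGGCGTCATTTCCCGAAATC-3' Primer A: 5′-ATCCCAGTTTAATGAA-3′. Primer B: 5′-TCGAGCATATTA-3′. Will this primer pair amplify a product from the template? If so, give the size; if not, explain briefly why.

Primer A (ATCCCAGTTTAATGAA) matches the top strand at positions 24–39; it acts as a forward primer.
Primer B's reverse complement is TAATATGCTCGA, matching the top strand at positions 131–142; it acts as a reverse primer.
The 3' ends face each other across positions 24–142, giving a 119 bp product.

Yes — a 119 bp product.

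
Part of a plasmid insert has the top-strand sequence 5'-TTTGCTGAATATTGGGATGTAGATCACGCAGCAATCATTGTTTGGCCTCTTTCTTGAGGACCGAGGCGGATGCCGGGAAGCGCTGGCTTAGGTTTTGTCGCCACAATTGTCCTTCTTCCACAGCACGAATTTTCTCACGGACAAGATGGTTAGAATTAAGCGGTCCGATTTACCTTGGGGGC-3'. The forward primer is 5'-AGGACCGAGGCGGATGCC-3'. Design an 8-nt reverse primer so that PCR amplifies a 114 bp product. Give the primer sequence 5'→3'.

5'-AATCGGAC-3'

The forward primer binds at positions 57–74, so a 114 bp product ends at position 57 + 114 − 1 = 170.
The reverse primer anneals to the top strand over positions 163–170, i.e. to GTCCGATT.
Its sequence written 5'→3' is the reverse complement: AATCGGAC.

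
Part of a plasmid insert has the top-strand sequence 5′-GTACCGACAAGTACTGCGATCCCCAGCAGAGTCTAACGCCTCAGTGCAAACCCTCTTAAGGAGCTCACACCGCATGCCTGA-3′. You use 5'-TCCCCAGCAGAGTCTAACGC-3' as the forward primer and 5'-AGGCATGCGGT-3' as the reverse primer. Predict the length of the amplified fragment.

Scanning the template, TCCCCAGCAGAGTCTAACGC occurs at positions 20–39; this primer anneals to the bottom strand there with its 3' end pointing downstream.
Reverse complement of the reverse primer: ACCGCATGCCT. This occurs on the top strand at positions 69–79.
The product runs from position 20 to position 79, so its length is 79 − 20 + 1 = 60 bp.

60 bp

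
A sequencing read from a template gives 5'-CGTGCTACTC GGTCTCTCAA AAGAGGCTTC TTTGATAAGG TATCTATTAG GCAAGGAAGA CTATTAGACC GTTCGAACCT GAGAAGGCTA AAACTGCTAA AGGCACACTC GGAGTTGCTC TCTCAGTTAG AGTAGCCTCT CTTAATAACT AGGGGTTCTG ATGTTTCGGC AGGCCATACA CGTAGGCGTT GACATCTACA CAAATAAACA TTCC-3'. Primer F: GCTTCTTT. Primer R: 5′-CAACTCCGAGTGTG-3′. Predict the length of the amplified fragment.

The forward primer matches the template at positions 26–33.
The reverse primer's reverse complement is CACACTCGGAGTTG, which matches the template at positions 104–117.
Product length = (reverse-primer end) − (forward-primer start) + 1 = 117 − 26 + 1 = 92 bp.

92 bp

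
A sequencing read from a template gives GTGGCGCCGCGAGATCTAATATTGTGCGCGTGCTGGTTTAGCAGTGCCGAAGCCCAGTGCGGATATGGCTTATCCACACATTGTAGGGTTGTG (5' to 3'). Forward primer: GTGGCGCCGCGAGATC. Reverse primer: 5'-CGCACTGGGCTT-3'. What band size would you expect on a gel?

Forward primer GTGGCGCCGCGAGATC is found on the top strand at positions 1–16.
Taking the reverse complement of CGCACTGGGCTT gives AAGCCCAGTGCG, found at positions 50–61 on the template; the primer anneals here to the top strand with its 3' end pointing upstream.
The product runs from position 1 to position 61, so its length is 61 − 1 + 1 = 61 bp.

61 bp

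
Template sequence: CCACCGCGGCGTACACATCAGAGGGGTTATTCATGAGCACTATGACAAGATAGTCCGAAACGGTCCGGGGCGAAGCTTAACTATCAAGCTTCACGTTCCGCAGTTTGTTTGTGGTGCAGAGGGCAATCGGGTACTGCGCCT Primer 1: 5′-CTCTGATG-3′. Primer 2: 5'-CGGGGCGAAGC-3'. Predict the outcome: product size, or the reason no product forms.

No product — the primers' 3' ends point away from each other.

Primer 1 (CTCTGATG) has reverse complement CATCAGAG, which matches the top strand at positions 16–23; primer 1 anneals to the top strand there with its 3' end pointing upstream toward position 16.
Primer 2 (CGGGGCGAAGC) matches the top strand directly at positions 66–76; it anneals to the bottom strand with its 3' end pointing downstream toward position 76.
The 3' ends diverge (primer 1 extends toward position 1, primer 2 toward position 141), so the primers never converge on a shared product.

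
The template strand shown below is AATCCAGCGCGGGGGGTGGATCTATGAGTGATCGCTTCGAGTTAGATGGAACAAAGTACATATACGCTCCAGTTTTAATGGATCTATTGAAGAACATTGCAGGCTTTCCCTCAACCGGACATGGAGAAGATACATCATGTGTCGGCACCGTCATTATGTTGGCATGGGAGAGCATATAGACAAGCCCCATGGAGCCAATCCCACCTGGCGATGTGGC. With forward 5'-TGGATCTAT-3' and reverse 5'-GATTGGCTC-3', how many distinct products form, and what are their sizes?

Two products: 184 bp, 122 bp

The forward primer TGGATCTAT matches the top strand at positions 17–25, 79–87.
The reverse primer's reverse complement is GAGCCAATC, matching at positions 192–200.
Each forward site pairs with the reverse site to give a product ending at position 200: sizes 184, 122 bp.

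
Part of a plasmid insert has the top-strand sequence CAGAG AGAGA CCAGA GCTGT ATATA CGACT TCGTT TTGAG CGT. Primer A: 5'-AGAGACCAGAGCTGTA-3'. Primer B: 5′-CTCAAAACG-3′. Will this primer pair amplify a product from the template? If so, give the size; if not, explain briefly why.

Yes — a 35 bp product.

Primer A (AGAGACCAGAGCTGTA) matches the top strand at positions 6–21; it acts as a forward primer.
Primer B's reverse complement is CGTTTTGAG, matching the top strand at positions 32–40; it acts as a reverse primer.
The 3' ends face each other across positions 6–40, giving a 35 bp product.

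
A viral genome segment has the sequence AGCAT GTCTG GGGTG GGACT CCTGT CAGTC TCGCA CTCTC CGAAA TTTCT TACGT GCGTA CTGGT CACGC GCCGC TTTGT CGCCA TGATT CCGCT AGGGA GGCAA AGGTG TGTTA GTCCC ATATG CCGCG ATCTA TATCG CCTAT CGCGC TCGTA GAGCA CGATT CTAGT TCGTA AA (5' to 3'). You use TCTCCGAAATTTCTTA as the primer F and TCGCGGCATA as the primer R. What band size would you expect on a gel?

Forward primer TCTCCGAAATTTCTTA is found on the top strand at positions 37–52.
Reverse complement of the reverse primer: TATGCCGCGA. This occurs on the top strand at positions 122–131.
The product runs from position 37 to position 131, so its length is 131 − 37 + 1 = 95 bp.

95 bp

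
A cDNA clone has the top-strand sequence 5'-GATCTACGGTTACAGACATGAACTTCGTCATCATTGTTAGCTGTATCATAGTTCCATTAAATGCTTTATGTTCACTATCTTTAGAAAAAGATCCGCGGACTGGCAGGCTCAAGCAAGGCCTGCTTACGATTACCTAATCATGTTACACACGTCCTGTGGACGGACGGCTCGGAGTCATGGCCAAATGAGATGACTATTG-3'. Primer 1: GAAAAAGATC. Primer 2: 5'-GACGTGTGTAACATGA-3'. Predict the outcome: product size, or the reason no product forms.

Yes — a 70 bp product.

Primer 1 (GAAAAAGATC) matches the top strand at positions 84–93; it acts as a forward primer.
Primer 2's reverse complement is TCATGTTACACACGTC, matching the top strand at positions 138–153; it acts as a reverse primer.
The 3' ends face each other across positions 84–153, giving a 70 bp product.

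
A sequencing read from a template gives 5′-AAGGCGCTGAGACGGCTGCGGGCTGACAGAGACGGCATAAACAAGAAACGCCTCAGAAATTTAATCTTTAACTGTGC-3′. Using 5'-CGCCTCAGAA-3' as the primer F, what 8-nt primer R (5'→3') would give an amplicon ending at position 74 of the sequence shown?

The forward primer binds at positions 49–58; the product's 3' end on the top strand is position 74.
The reverse primer anneals to the top strand over positions 67–74, i.e. to TTTAACTG.
Its sequence written 5'→3' is the reverse complement: CAGTTAAA.

5'-CAGTTAAA-3'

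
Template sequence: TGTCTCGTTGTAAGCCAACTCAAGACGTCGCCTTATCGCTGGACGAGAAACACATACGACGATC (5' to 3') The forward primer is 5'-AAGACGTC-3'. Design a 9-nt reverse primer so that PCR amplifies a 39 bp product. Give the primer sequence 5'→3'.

5'-GTCGTATGT-3'

The forward primer binds at positions 22–29, so a 39 bp product ends at position 22 + 39 − 1 = 60.
The reverse primer anneals to the top strand over positions 52–60, i.e. to ACATACGAC.
Its sequence written 5'→3' is the reverse complement: GTCGTATGT.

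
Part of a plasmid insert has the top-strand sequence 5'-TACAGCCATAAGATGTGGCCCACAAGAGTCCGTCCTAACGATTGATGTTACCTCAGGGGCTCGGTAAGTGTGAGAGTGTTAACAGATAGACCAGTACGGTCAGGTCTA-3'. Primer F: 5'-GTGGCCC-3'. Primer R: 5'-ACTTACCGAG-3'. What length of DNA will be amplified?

The forward primer matches the template at positions 15–21.
The reverse primer's reverse complement is CTCGGTAAGT, which matches the template at positions 60–69.
The product runs from position 15 to position 69, so its length is 69 − 15 + 1 = 55 bp.

55 bp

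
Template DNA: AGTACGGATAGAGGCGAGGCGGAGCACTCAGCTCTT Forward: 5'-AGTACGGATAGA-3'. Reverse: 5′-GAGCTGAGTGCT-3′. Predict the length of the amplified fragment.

Scanning the template, AGTACGGATAGA occurs at positions 1–12; this primer anneals to the bottom strand there with its 3' end pointing downstream.
The reverse primer's reverse complement is AGCACTCAGCTC, which matches the template at positions 23–34.
Product length = (reverse-primer end) − (forward-primer start) + 1 = 34 − 1 + 1 = 34 bp.

34 bp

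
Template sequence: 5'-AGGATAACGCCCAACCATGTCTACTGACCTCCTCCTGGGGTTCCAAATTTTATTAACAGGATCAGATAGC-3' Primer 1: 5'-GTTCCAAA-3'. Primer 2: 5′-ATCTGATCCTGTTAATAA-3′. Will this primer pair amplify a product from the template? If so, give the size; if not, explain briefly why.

Primer 1 (GTTCCAAA) matches the top strand at positions 40–47; it acts as a forward primer.
Primer 2's reverse complement is TTATTAACAGGATCAGAT, matching the top strand at positions 50–67; it acts as a reverse primer.
The 3' ends face each other across positions 40–67, giving a 28 bp product.

Yes — a 28 bp product.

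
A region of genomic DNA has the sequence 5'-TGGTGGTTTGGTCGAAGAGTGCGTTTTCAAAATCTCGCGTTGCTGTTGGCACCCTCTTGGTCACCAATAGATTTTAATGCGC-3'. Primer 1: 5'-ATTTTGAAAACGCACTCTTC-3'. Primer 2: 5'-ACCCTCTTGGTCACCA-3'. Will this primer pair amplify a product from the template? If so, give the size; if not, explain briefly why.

No product — the primers' 3' ends point away from each other.

Primer 1 (ATTTTGAAAACGCACTCTTC) has reverse complement GAAGAGTGCGTTTTCAAAAT, which matches the top strand at positions 14–33; primer 1 anneals to the top strand there with its 3' end pointing upstream toward position 14.
Primer 2 (ACCCTCTTGGTCACCA) matches the top strand directly at positions 51–66; it anneals to the bottom strand with its 3' end pointing downstream toward position 66.
The 3' ends diverge (primer 1 extends toward position 1, primer 2 toward position 82), so the primers never converge on a shared product.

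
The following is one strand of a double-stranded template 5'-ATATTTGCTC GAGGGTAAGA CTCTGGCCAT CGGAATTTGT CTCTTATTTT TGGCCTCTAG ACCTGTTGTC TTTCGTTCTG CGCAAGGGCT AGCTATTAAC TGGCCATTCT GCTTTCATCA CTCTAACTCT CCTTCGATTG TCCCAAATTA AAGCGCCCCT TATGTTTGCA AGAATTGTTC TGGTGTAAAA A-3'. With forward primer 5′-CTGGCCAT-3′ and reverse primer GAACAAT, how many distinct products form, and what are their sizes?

The forward primer CTGGCCAT matches the top strand at positions 23–30, 100–107.
The reverse primer's reverse complement is ATTGTTC, matching at positions 174–180.
Each forward site pairs with the reverse site to give a product ending at position 180: sizes 158, 81 bp.

Two products: 158 bp, 81 bp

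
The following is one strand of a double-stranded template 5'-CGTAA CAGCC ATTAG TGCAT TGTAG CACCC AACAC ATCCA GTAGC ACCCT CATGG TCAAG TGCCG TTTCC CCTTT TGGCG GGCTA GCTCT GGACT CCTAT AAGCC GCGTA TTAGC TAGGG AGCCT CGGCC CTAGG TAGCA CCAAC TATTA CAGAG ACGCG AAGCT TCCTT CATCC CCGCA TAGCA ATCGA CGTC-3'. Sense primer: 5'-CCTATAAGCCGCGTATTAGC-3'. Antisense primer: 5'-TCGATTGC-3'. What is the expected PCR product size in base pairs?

95 bp

Scanning the template, CCTATAAGCCGCGTATTAGC occurs at positions 96–115; this primer anneals to the bottom strand there with its 3' end pointing downstream.
Reverse complement of the reverse primer: GCAATCGA. This occurs on the top strand at positions 183–190.
Product length = (reverse-primer end) − (forward-primer start) + 1 = 190 − 96 + 1 = 95 bp.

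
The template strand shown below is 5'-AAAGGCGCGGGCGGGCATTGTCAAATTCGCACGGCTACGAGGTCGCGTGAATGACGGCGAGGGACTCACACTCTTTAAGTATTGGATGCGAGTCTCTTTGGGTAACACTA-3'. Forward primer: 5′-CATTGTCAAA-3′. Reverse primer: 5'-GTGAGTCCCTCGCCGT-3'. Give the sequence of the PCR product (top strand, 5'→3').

Forward primer CATTGTCAAA is found on the top strand at positions 16–25.
Taking the reverse complement of GTGAGTCCCTCGCCGT gives ACGGCGAGGGACTCAC, found at positions 54–69 on the template; the primer anneals here to the top strand with its 3' end pointing upstream.
The product is the template from position 16 through 69 (54 bp).

5'-CATTGTCAAATTCGCACGGCTACGAGGTCGCGTGAATGACGGCGAGGGACTCAC-3'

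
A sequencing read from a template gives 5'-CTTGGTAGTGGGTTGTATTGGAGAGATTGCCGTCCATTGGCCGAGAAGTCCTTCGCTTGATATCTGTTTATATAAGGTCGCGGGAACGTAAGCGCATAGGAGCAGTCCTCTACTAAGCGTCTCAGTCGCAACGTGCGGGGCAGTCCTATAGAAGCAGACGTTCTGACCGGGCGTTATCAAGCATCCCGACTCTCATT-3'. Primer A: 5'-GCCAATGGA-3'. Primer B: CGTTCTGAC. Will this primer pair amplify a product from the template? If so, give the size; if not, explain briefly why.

Primer A (GCCAATGGA) has reverse complement TCCATTGGC, which matches the top strand at positions 33–41; primer A anneals to the top strand there with its 3' end pointing upstream toward position 33.
Primer B (CGTTCTGAC) matches the top strand directly at positions 159–167; it anneals to the bottom strand with its 3' end pointing downstream toward position 167.
The 3' ends diverge (primer A extends toward position 1, primer B toward position 197), so the primers never converge on a shared product.

No product — the primers' 3' ends point away from each other.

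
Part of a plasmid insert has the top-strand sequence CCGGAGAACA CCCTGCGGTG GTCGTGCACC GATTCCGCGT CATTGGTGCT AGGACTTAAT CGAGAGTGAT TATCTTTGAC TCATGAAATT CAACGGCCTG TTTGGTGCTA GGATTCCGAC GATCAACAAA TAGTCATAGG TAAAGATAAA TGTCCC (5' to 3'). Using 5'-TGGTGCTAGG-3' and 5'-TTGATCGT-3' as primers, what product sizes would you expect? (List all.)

The forward primer TGGTGCTAGG matches the top strand at positions 44–53, 103–112.
The reverse primer's reverse complement is ACGATCAA, matching at positions 119–126.
Each forward site pairs with the reverse site to give a product ending at position 126: sizes 83, 24 bp.

83 bp, 24 bp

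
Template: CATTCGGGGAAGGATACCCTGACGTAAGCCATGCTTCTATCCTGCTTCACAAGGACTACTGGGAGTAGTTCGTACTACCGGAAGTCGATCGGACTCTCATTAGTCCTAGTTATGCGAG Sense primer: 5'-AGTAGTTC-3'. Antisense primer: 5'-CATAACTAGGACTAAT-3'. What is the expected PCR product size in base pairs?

Forward primer AGTAGTTC is found on the top strand at positions 64–71.
Reverse complement of the reverse primer: ATTAGTCCTAGTTATG. This occurs on the top strand at positions 99–114.
Product length = (reverse-primer end) − (forward-primer start) + 1 = 114 − 64 + 1 = 51 bp.

51 bp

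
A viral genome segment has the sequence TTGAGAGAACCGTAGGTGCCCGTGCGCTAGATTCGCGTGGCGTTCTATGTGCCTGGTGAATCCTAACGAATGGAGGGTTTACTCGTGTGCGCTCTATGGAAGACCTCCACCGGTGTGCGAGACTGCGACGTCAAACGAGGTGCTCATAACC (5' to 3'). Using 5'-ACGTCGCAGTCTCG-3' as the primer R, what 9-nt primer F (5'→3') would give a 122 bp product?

The reverse primer's reverse complement CGAGACTGCGACGT matches the template at positions 118–131, so the product ends at position 131.
A 122 bp product then starts at position 131 − 122 + 1 = 10.
The forward primer is identical to the top strand there: CCGTAGGTG.

5'-CCGTAGGTG-3'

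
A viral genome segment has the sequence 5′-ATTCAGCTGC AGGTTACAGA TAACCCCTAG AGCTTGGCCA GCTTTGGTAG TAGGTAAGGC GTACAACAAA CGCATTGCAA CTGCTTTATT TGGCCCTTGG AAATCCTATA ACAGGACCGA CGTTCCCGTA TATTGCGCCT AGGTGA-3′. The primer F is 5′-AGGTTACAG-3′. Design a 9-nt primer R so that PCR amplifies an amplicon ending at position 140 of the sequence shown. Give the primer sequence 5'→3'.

The forward primer binds at positions 11–19; the product's 3' end on the top strand is position 140.
The reverse primer anneals to the top strand over positions 132–140, i.e. to ATTGCGCCT.
Its sequence written 5'→3' is the reverse complement: AGGCGCAAT.

5'-AGGCGCAAT-3'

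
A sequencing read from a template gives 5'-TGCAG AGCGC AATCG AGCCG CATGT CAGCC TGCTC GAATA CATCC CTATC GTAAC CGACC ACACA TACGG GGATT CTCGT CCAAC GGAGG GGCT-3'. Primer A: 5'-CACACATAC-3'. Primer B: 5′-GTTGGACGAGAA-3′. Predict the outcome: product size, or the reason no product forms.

Primer A (CACACATAC) matches the top strand at positions 60–68; it acts as a forward primer.
Primer B's reverse complement is TTCTCGTCCAAC, matching the top strand at positions 74–85; it acts as a reverse primer.
The 3' ends face each other across positions 60–85, giving a 26 bp product.

Yes — a 26 bp product.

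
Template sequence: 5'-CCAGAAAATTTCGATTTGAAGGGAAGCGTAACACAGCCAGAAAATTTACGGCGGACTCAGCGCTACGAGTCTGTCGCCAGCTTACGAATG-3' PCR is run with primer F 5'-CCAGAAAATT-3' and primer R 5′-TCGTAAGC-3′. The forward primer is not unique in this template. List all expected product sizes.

The forward primer CCAGAAAATT matches the top strand at positions 1–10, 37–46.
The reverse primer's reverse complement is GCTTACGA, matching at positions 80–87.
Each forward site pairs with the reverse site to give a product ending at position 87: sizes 87, 51 bp.

87 bp, 51 bp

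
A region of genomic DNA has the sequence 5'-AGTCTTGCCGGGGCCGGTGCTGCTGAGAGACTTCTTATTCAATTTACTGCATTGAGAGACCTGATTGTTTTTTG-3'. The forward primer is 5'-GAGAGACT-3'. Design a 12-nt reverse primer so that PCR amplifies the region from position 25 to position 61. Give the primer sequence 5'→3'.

5'-GGTCTCTCAATG-3'

The product's 3' end on the top strand is position 61.
The reverse primer anneals to the top strand over positions 50–61, i.e. to CATTGAGAGACC.
Its sequence written 5'→3' is the reverse complement: GGTCTCTCAATG.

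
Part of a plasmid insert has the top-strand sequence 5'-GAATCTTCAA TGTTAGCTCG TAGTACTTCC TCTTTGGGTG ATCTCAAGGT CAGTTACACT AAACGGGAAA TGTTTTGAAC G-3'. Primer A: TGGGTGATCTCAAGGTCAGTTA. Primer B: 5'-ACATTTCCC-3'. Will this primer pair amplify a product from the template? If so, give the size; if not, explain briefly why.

Primer A (TGGGTGATCTCAAGGTCAGTTA) matches the top strand at positions 35–56; it acts as a forward primer.
Primer B's reverse complement is GGGAAATGT, matching the top strand at positions 65–73; it acts as a reverse primer.
The 3' ends face each other across positions 35–73, giving a 39 bp product.

Yes — a 39 bp product.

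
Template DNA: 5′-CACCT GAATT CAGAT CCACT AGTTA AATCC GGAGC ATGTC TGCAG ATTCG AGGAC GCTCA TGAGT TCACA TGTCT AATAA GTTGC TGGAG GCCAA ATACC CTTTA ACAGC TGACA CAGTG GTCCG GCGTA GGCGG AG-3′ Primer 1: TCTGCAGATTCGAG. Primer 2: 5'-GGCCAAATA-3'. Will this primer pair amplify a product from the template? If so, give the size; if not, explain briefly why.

No product — both primers anneal to the same strand and extend in the same direction.

Primer 1 (TCTGCAGATTCGAG) matches the top strand at positions 39–52 (3' end points downstream).
Primer 2 (GGCCAAATA) also matches the top strand directly, at positions 90–98 — its reverse complement TATTTGGCC is not present.
Both primers anneal to the bottom strand with 3' ends pointing the same way, so neither can prime synthesis back toward the other.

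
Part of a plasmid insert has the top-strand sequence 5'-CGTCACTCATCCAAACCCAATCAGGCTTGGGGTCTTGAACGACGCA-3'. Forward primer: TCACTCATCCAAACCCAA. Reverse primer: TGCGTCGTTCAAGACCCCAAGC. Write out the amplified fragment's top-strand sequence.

Scanning the template, TCACTCATCCAAACCCAA occurs at positions 3–20; this primer anneals to the bottom strand there with its 3' end pointing downstream.
Reverse complement of the reverse primer: GCTTGGGGTCTTGAACGACGCA. This occurs on the top strand at positions 25–46.
The product is the template from position 3 through 46 (44 bp).

5'-TCACTCATCCAAACCCAATCAGGCTTGGGGTCTTGAACGACGCA-3'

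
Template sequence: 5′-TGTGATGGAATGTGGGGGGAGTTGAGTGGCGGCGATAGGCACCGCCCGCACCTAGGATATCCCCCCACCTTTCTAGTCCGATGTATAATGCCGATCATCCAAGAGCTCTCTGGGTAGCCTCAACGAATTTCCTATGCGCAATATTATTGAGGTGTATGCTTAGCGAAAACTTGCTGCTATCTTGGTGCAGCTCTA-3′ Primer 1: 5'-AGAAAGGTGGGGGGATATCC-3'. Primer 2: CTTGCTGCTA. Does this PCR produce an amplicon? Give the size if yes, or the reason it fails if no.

Primer 1 (AGAAAGGTGGGGGGATATCC) has reverse complement GGATATCCCCCCACCTTTCT, which matches the top strand at positions 55–74; primer 1 anneals to the top strand there with its 3' end pointing upstream toward position 55.
Primer 2 (CTTGCTGCTA) matches the top strand directly at positions 170–179; it anneals to the bottom strand with its 3' end pointing downstream toward position 179.
The 3' ends diverge (primer 1 extends toward position 1, primer 2 toward position 195), so the primers never converge on a shared product.

No product — the primers' 3' ends point away from each other.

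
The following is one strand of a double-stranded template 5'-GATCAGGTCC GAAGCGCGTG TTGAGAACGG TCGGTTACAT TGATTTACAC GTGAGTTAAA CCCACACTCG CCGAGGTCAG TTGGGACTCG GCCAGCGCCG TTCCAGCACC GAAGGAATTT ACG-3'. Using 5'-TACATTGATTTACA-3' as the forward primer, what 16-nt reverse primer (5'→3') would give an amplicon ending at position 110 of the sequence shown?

The forward primer binds at positions 36–49; the product's 3' end on the top strand is position 110.
The reverse primer anneals to the top strand over positions 95–110, i.e. to GCGCCGTTCCAGCACC.
Its sequence written 5'→3' is the reverse complement: GGTGCTGGAACGGCGC.

5'-GGTGCTGGAACGGCGC-3'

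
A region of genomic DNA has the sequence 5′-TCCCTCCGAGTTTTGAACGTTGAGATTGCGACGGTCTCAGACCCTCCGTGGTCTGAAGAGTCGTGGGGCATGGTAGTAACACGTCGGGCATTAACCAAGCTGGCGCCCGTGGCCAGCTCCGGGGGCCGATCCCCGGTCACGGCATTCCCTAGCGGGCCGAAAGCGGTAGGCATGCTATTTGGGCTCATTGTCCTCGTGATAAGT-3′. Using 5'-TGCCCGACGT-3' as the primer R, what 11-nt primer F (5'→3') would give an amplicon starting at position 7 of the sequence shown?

The reverse primer's reverse complement ACGTCGGGCA matches the template at positions 81–90; the product starts at position 7.
The forward primer is identical to the top strand over positions 7–17: CGAGTTTTGAA.

5'-CGAGTTTTGAA-3'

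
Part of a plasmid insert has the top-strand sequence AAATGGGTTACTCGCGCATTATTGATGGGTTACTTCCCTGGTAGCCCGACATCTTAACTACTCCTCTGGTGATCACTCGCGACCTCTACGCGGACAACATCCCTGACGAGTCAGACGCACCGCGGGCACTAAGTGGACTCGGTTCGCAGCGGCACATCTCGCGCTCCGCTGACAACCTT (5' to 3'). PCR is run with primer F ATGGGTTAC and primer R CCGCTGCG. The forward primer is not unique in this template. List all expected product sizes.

The forward primer ATGGGTTAC matches the top strand at positions 3–11, 25–33.
The reverse primer's reverse complement is CGCAGCGG, matching at positions 145–152.
Each forward site pairs with the reverse site to give a product ending at position 152: sizes 150, 128 bp.

150 bp, 128 bp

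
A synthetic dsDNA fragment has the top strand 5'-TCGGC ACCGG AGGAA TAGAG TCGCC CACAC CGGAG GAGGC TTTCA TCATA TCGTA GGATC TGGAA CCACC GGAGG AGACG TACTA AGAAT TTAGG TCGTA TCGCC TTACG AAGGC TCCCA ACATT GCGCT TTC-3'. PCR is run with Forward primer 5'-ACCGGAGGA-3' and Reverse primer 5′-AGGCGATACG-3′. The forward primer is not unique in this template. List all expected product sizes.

The forward primer ACCGGAGGA matches the top strand at positions 6–14, 29–37, 68–76.
The reverse primer's reverse complement is CGTATCGCCT, matching at positions 97–106.
Each forward site pairs with the reverse site to give a product ending at position 106: sizes 101, 78, 39 bp.

101 bp, 78 bp, 39 bp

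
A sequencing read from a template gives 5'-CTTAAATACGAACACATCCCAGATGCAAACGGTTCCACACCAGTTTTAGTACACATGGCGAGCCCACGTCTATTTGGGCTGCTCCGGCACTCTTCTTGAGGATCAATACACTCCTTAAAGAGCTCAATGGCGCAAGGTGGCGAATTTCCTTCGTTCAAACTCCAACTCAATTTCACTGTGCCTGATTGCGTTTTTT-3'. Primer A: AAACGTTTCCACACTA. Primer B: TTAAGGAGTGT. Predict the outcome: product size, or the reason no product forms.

No product — primer A has no binding site in the template.

Primer A (AAACGTTTCCACACTA) does not match the top strand, and its reverse complement TAGTGTGGAAACGTTT does not match either.
With no annealing site for primer A, no amplification occurs.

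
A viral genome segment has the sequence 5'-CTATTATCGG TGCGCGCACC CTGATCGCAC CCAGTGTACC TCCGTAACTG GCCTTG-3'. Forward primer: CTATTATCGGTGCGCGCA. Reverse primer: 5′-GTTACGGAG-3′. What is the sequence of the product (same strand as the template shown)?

5'-CTATTATCGGTGCGCGCACCCTGATCGCACCCAGTGTACCTCCGTAAC-3'

Forward primer CTATTATCGGTGCGCGCA is found on the top strand at positions 1–18.
Taking the reverse complement of GTTACGGAG gives CTCCGTAAC, found at positions 40–48 on the template; the primer anneals here to the top strand with its 3' end pointing upstream.
The product is the template from position 1 through 48 (48 bp).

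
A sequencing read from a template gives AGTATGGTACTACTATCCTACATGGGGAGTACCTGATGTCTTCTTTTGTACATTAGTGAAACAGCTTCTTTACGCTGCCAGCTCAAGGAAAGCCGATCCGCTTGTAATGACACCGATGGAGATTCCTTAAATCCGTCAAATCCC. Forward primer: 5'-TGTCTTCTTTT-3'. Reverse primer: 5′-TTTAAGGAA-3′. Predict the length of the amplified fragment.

Forward primer TGTCTTCTTTT is found on the top strand at positions 37–47.
Taking the reverse complement of TTTAAGGAA gives TTCCTTAAA, found at positions 123–131 on the template; the primer anneals here to the top strand with its 3' end pointing upstream.
The product runs from position 37 to position 131, so its length is 131 − 37 + 1 = 95 bp.

95 bp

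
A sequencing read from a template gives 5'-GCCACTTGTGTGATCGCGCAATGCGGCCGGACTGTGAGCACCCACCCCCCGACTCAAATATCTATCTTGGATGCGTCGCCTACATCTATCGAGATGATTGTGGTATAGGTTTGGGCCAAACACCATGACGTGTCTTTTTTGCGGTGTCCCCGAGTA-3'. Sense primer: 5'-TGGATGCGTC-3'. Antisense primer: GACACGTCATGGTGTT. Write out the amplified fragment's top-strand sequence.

Scanning the template, TGGATGCGTC occurs at positions 68–77; this primer anneals to the bottom strand there with its 3' end pointing downstream.
Taking the reverse complement of GACACGTCATGGTGTT gives AACACCATGACGTGTC, found at positions 119–134 on the template; the primer anneals here to the top strand with its 3' end pointing upstream.
The product is the template from position 68 through 134 (67 bp).

5'-TGGATGCGTCGCCTACATCTATCGAGATGATTGTGGTATAGGTTTGGGCCAAACACCATGACGTGTC-3'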